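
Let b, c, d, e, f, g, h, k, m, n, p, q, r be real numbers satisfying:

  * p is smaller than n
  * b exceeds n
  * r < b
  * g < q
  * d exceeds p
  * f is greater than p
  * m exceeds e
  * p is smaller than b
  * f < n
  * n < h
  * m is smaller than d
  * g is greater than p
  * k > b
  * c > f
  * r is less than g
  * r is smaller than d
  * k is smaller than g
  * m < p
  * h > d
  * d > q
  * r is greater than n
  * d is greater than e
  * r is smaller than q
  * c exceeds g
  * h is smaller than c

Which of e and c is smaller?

e

e < m < p < f < n < r < b < k < g < q < d < h < c, by transitivity through m, p, f, n, r, b, k, g, q, d, h.
So e < c; e is the smaller of the two.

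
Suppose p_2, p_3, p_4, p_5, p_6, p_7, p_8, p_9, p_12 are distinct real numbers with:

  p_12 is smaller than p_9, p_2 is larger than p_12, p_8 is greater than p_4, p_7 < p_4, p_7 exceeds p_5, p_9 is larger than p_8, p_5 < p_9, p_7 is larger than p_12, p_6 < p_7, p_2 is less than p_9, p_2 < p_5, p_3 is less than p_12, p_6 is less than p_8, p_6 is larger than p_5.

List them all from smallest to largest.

p_3 < p_12 < p_2 < p_5 < p_6 < p_7 < p_4 < p_8 < p_9

Nothing is placed below p_3, so it is least; from there p_3 < p_12; p_12 < p_2; p_2 < p_5; p_5 < p_6; p_6 < p_7; p_7 < p_4; p_4 < p_8; p_8 < p_9, each given directly.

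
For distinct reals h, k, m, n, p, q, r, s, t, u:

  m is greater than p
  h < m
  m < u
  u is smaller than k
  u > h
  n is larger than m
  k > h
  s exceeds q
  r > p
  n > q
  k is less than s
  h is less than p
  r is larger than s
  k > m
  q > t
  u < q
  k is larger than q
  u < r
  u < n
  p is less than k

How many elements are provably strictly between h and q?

3

Chaining upward from h reaches: p, m, u, k, n, s, r.
Chaining downward from q reaches: p, m, t, u.
Strictly between h and q are those in both lists: p, m, u — 3 elements.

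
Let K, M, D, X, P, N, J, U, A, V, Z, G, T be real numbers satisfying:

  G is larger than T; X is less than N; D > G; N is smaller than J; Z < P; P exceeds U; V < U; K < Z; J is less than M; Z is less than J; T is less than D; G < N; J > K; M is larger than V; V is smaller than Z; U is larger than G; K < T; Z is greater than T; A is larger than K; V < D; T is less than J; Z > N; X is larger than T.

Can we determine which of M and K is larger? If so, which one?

K < T and T < Z give K < Z.
With Z < J: K < T < Z < J.
Then J < M extends the chain to M.
So M is larger.

M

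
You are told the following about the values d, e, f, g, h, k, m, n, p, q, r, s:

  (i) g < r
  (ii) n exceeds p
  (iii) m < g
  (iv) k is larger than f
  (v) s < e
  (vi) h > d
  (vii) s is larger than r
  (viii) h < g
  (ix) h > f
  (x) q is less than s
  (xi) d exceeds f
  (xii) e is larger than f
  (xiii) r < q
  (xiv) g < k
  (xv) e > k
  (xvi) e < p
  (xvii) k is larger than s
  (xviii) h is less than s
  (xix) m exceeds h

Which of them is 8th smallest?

Piecing the relations together gives one ordering: f < d < h < m < g < r < q < s < k < e < p < n.
Counting 8 from the smallest end gives s.

s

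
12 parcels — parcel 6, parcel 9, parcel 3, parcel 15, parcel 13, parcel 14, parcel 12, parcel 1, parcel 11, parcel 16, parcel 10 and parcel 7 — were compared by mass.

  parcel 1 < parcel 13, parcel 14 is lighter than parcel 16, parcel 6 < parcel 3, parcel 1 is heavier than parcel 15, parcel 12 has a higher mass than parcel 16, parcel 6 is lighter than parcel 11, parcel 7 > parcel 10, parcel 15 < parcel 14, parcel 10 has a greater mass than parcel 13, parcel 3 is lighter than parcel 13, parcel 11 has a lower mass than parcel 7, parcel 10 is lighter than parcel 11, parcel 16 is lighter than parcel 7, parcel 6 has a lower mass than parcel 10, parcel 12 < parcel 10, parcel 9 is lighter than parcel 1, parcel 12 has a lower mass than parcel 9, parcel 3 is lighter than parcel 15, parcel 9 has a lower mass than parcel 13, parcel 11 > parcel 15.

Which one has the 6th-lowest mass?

parcel 12

The consecutive relations fix a unique order: parcel 6 < parcel 3 < parcel 15 < parcel 14 < parcel 16 < parcel 12 < parcel 9 < parcel 1 < parcel 13 < parcel 10 < parcel 11 < parcel 7.
The 6th smallest is parcel 12.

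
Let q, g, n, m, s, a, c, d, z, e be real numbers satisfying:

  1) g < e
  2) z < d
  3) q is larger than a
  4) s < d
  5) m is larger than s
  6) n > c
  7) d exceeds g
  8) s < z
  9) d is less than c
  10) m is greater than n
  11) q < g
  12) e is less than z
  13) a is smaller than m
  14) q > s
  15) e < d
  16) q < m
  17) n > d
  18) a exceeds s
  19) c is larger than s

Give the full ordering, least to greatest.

s < a < q < g < e < z < d < c < n < m

The consecutive links are each given: s < a; a < q; q < g; g < e; e < z; z < d; d < c; c < n; n < m.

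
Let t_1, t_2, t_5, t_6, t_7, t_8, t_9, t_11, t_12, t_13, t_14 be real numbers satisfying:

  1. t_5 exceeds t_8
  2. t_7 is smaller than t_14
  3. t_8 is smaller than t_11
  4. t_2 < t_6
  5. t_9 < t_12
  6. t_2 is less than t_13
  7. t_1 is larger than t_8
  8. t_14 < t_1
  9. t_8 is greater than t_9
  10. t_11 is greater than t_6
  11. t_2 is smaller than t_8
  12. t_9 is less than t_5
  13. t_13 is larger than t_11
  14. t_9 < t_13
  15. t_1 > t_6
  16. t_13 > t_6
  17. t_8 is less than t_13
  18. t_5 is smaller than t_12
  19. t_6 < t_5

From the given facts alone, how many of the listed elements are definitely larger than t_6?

From t_6 the given relations immediately reach t_5, t_11, t_13, t_1.
From those, t_12 — 5 in total.
Nothing else is reachable above t_6; 5 in all.

5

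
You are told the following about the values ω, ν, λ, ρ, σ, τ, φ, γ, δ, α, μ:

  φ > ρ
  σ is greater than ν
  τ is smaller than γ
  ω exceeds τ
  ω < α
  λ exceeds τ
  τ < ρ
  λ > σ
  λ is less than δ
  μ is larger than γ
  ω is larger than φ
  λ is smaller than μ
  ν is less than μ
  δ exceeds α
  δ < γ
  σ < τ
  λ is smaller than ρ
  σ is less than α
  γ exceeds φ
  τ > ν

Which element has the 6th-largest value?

Chaining the given pairs: ν < σ < τ < λ < ρ < φ < ω < α < δ < γ < μ.
The 6th largest is φ.

φ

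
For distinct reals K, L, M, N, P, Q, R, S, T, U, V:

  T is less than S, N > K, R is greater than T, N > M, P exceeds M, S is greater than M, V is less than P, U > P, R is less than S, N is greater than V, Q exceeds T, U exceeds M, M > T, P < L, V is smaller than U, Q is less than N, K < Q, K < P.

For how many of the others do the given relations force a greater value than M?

5

Directly above M: P, U, N, S.
One step further: L (5 so far).
Nothing else is reachable above M; 5 in all.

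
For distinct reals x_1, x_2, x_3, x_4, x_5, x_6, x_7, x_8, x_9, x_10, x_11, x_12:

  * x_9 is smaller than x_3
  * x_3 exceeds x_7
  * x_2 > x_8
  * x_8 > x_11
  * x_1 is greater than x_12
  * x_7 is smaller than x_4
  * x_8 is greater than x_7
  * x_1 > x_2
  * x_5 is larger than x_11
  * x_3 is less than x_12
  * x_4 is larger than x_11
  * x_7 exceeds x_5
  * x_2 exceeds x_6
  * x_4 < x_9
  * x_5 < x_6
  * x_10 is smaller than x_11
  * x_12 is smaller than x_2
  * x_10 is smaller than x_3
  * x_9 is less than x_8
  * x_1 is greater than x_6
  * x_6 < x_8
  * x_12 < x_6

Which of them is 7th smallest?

Piecing the relations together gives one ordering: x_10 < x_11 < x_5 < x_7 < x_4 < x_9 < x_3 < x_12 < x_6 < x_8 < x_2 < x_1.
Counting 7 from the smallest end gives x_3.

x_3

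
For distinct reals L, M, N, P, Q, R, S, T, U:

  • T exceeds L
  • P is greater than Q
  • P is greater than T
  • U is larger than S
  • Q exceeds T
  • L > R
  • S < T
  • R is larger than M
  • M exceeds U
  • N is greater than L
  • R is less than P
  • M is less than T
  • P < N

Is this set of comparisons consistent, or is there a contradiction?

consistent

Every relation is compatible with S < U < M < R < L < T < Q < P < N; the set is consistent.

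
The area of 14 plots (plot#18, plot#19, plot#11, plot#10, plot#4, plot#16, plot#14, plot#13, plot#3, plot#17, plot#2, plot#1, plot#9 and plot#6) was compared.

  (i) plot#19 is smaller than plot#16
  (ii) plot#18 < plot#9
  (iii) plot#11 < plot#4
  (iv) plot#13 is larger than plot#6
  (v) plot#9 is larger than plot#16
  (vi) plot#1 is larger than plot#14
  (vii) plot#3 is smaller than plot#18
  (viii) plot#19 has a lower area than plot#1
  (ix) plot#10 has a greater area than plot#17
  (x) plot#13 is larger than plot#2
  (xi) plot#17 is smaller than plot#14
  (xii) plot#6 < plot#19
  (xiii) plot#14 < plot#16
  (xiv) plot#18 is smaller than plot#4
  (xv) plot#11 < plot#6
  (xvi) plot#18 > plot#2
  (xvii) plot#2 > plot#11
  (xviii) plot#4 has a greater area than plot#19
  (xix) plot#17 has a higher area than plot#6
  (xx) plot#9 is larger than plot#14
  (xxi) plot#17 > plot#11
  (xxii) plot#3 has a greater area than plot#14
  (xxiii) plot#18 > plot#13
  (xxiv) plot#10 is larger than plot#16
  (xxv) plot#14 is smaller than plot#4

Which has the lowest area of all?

plot#11

Chaining upward from plot#11: directly above it, plot#6, plot#17, plot#2, plot#4; then plot#19, plot#14, plot#13, plot#18, plot#10; then plot#3, plot#16, plot#9, plot#1.
That covers every other element, and nothing is given below plot#11, so plot#11 is the lowest area.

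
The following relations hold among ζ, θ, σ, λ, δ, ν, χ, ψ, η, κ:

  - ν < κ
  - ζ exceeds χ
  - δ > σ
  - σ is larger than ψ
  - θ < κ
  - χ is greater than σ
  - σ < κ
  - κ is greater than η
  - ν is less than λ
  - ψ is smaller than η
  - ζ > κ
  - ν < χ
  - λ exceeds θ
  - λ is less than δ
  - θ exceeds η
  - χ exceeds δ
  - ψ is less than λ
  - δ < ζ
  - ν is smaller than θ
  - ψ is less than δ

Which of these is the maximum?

ζ

ν is not greatest since ν < λ; ψ is not greatest since ψ < δ; σ is not greatest since σ < κ; η is not greatest since η < θ; θ is not greatest since θ < λ; λ is not greatest since λ < δ; δ is not greatest since δ < χ; χ is not greatest since χ < ζ; κ is not greatest since κ < ζ.
Only ζ has nothing above it, so ζ is the maximum.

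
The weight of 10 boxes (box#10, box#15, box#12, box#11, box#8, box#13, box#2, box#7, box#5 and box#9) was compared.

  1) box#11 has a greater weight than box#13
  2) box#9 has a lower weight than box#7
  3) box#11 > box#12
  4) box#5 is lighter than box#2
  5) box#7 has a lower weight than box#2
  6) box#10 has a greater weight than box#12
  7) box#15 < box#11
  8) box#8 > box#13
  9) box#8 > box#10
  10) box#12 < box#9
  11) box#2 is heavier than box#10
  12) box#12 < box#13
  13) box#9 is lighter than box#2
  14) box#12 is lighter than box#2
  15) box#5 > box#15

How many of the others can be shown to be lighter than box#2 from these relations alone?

6

The elements the relations force below box#2 are box#15, box#12, box#9, box#7, box#5, box#10 — no chain reaches any other.
That is 6.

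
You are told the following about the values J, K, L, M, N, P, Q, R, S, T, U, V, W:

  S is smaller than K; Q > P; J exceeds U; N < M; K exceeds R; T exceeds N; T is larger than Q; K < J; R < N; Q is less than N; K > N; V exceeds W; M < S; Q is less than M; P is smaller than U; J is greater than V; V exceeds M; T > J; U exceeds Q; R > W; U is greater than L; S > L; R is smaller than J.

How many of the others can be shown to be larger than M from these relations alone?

The elements the relations force above M are S, V, K, J, T — no chain reaches any other.
That is 5.

5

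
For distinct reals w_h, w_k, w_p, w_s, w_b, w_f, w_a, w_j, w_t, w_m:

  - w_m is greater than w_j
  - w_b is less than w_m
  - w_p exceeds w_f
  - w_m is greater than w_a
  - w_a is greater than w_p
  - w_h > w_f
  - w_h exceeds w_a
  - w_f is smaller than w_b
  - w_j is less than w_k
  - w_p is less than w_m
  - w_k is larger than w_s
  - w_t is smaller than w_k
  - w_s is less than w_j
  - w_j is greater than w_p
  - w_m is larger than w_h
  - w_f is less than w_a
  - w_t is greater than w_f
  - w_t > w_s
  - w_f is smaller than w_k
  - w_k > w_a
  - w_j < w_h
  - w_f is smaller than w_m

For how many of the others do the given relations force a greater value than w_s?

Directly above w_s: w_t, w_j, w_k.
One step further: w_h, w_m (5 so far).
Nothing else is reachable above w_s; 5 in all.

5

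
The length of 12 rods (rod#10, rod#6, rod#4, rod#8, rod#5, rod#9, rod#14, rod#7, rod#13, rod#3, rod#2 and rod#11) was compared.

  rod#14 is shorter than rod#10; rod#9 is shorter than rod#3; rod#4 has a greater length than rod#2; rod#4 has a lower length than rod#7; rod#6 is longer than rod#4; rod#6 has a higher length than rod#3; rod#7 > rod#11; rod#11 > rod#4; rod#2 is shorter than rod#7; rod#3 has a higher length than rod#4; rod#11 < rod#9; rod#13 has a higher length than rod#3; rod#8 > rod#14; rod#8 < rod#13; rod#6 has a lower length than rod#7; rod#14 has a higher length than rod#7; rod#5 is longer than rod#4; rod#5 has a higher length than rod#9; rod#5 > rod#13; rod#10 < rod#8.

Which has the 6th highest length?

Chaining the given pairs: rod#2 < rod#4 < rod#11 < rod#9 < rod#3 < rod#6 < rod#7 < rod#14 < rod#10 < rod#8 < rod#13 < rod#5.
Counting 6 from the largest end gives rod#7.

rod#7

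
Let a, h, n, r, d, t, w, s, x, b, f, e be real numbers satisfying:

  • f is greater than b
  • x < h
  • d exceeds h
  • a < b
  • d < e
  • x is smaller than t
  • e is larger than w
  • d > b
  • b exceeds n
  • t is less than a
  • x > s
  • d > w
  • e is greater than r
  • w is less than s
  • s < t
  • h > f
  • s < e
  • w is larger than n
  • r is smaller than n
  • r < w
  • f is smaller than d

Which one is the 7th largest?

t

Piecing the relations together gives one ordering: r < n < w < s < x < t < a < b < f < h < d < e.
The 7th largest is t.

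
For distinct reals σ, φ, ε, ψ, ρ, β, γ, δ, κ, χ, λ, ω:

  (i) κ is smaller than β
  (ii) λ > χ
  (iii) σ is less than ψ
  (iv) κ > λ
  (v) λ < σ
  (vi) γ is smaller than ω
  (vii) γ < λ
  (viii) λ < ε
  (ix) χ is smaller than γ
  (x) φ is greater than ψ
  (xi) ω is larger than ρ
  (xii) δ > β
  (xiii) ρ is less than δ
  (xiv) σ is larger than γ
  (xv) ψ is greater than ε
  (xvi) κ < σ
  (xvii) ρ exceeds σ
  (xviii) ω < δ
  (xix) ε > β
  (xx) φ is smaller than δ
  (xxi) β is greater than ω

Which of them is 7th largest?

Piecing the relations together gives one ordering: χ < γ < λ < κ < σ < ρ < ω < β < ε < ψ < φ < δ.
The 7th largest is ρ.

ρ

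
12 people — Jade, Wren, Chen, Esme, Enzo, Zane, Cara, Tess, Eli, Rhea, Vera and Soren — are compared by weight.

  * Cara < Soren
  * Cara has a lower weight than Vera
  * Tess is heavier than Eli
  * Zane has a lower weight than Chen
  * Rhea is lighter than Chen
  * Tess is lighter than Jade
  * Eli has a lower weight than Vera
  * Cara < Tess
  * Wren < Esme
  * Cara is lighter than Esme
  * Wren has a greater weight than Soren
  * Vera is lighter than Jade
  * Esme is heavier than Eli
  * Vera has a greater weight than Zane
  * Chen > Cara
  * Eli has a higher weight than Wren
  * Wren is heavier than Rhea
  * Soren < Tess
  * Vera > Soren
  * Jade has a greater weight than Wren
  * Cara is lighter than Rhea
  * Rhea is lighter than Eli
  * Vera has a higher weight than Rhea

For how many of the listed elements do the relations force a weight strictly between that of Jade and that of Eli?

2

Chaining upward from Eli reaches: Vera, Tess, Esme.
Chaining downward from Jade reaches: Cara, Soren, Rhea, Wren, Zane, Vera, Tess.
Strictly between Eli and Jade are those in both lists: Vera, Tess — 2 elements.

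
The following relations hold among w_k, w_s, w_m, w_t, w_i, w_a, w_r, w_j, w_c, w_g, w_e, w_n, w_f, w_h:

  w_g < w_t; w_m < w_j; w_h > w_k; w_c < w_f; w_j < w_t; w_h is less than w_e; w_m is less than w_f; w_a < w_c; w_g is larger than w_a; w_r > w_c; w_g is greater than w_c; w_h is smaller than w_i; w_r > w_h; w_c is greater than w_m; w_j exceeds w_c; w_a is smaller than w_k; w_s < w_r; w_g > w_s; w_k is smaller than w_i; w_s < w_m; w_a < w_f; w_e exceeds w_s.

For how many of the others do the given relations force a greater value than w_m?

6

The elements the relations force above w_m are w_c, w_j, w_f, w_g, w_t, w_r — no chain reaches any other.
That is 6.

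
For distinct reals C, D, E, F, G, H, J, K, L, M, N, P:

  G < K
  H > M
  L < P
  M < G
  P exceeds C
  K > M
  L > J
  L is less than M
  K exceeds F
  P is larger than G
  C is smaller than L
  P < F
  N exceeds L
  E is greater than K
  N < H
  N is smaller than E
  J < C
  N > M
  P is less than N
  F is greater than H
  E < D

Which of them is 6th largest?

The consecutive relations fix a unique order: J < C < L < M < G < P < N < H < F < K < E < D.
The 6th largest is N.

N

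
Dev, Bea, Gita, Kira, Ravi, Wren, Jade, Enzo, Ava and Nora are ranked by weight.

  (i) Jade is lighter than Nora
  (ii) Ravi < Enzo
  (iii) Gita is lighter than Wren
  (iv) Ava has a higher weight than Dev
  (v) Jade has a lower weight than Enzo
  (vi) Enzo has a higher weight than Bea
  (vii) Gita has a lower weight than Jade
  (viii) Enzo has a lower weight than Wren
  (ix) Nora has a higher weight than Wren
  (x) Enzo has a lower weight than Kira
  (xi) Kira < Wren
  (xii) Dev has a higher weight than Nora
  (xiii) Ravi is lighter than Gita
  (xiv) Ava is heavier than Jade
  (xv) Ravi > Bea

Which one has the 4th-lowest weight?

Chaining the given pairs: Bea < Ravi < Gita < Jade < Enzo < Kira < Wren < Nora < Dev < Ava.
Counting 4 from the smallest end gives Jade.

Jade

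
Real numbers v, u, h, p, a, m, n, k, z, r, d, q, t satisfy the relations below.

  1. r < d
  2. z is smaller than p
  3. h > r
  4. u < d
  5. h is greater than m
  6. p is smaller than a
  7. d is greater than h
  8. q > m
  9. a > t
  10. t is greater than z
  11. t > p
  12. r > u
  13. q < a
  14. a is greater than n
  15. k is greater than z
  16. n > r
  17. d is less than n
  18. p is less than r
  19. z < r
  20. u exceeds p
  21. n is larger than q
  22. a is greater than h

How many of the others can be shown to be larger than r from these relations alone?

4

Directly above r: h, d, n.
One step further: a (4 so far).
Nothing else is reachable above r; 4 in all.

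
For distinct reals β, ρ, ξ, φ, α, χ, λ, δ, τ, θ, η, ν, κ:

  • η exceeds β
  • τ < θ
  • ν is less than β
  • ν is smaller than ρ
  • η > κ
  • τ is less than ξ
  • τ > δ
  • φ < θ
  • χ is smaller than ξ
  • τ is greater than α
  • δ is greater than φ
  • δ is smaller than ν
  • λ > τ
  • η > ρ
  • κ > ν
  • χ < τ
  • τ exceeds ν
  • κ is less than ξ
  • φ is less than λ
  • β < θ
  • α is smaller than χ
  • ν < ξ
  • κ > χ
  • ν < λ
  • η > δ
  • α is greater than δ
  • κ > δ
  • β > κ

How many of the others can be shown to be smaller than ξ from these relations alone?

Directly below ξ: ν, χ, τ, κ.
One step further: δ, α (6 so far).
One step further: φ (7 so far).
No other element is forced below ξ by the given relations, so the count is 7.

7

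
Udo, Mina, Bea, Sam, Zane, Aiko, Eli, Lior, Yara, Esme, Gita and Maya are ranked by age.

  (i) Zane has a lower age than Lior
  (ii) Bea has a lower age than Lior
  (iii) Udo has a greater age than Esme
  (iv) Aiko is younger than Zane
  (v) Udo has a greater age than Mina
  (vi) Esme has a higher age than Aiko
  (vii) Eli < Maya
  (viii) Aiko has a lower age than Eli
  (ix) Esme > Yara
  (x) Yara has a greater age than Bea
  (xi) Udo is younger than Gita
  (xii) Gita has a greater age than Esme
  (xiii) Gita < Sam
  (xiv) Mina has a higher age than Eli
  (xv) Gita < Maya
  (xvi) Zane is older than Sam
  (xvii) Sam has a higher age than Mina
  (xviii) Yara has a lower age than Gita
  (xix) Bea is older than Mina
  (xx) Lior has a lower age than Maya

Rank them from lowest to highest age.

The consecutive links are each given: Aiko < Eli; Eli < Mina; Mina < Bea; Bea < Yara; Yara < Esme; Esme < Udo; Udo < Gita; Gita < Sam; Sam < Zane; Zane < Lior; Lior < Maya.

Aiko < Eli < Mina < Bea < Yara < Esme < Udo < Gita < Sam < Zane < Lior < Maya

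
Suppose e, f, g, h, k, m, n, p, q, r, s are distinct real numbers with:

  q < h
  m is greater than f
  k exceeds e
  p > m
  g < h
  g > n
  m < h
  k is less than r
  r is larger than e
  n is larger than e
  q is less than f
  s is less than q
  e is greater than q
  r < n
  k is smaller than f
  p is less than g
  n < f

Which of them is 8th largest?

k

The consecutive relations fix a unique order: s < q < e < k < r < n < f < m < p < g < h.
The 8th largest is k.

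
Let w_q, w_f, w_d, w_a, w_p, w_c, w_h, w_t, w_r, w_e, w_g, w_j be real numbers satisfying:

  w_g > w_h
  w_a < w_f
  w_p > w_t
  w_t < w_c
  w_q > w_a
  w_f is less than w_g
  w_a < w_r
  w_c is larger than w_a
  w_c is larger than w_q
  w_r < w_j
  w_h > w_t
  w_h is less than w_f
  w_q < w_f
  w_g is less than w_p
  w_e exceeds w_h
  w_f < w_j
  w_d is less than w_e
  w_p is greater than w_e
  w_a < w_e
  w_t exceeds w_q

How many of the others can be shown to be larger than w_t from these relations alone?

7

Directly above w_t: w_h, w_c, w_p.
One step further: w_f, w_g, w_e (6 so far).
One step further: w_j (7 so far).
No other element is forced above w_t by the given relations, so the count is 7.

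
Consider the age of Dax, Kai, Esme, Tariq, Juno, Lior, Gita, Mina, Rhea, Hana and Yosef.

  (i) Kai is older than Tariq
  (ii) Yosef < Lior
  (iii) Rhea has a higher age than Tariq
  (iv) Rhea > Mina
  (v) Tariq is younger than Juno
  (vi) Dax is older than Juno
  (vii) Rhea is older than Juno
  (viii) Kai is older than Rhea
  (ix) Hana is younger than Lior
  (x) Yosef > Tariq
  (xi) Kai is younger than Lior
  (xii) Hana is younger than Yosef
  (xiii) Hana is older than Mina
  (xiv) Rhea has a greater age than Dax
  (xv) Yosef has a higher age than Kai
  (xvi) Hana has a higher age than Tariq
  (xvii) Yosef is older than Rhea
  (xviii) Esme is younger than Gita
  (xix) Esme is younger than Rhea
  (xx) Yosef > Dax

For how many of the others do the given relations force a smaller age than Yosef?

8

From Yosef the given relations immediately reach Tariq, Hana, Dax, Rhea, Kai.
From those, Esme, Mina, Juno — 8 in total.
Nothing else is reachable below Yosef; 8 in all.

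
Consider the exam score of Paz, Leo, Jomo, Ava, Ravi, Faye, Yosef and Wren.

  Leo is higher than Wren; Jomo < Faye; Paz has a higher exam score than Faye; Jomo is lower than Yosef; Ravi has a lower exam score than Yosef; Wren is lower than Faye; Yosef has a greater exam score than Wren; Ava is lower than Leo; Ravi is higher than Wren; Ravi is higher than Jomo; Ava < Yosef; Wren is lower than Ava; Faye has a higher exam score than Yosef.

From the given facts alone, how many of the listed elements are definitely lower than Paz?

6

The elements the relations force below Paz are Jomo, Wren, Ravi, Ava, Yosef, Faye — no chain reaches any other.
That is 6.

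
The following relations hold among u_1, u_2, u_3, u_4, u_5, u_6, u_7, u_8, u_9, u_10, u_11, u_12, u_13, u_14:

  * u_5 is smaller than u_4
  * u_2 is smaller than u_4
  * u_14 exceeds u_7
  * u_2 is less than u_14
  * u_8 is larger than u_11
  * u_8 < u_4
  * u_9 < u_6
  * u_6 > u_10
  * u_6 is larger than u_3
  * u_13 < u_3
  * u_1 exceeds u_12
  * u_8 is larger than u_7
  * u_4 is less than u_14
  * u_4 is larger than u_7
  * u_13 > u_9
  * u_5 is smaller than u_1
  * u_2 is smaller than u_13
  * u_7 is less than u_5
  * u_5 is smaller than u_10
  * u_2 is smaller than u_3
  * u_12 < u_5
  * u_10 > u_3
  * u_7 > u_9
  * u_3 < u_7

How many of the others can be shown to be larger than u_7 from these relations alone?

7

Directly above u_7: u_8, u_5, u_4, u_14.
One step further: u_1, u_10 (6 so far).
One step further: u_6 (7 so far).
Nothing else is reachable above u_7; 7 in all.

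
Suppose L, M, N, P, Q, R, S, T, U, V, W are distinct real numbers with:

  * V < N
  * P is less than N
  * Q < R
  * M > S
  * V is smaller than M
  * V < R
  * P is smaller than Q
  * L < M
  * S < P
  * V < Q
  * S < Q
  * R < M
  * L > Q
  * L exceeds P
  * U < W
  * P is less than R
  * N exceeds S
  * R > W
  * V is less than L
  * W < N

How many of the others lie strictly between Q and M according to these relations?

The relations place Q below M. An element lies strictly between them when it is forced above Q and also forced below M.
Above Q: {R, L}. Below M: {S, U, P, V, W, R, L}.
Intersection: {R, L} — 2.

2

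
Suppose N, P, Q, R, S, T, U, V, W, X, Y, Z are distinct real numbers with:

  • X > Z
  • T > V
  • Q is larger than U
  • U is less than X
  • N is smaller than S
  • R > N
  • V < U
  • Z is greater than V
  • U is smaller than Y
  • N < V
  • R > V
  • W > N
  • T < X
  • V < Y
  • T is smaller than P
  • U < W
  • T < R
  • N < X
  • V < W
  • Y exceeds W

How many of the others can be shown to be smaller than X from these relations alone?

5

From X the given relations immediately reach N, U, T, Z.
From those, V — 5 in total.
No other element is forced below X by the given relations, so the count is 5.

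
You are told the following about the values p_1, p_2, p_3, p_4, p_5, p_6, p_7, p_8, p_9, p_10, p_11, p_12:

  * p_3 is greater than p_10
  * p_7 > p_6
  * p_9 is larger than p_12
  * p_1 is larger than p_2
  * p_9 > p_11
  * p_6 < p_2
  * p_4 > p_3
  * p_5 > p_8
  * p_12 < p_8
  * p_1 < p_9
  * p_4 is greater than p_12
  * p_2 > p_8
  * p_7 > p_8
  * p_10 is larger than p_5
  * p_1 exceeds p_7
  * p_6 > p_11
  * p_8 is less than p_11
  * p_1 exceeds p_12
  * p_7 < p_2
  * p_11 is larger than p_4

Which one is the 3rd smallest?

Piecing the relations together gives one ordering: p_12 < p_8 < p_5 < p_10 < p_3 < p_4 < p_11 < p_6 < p_7 < p_2 < p_1 < p_9.
The 3rd smallest is p_5.

p_5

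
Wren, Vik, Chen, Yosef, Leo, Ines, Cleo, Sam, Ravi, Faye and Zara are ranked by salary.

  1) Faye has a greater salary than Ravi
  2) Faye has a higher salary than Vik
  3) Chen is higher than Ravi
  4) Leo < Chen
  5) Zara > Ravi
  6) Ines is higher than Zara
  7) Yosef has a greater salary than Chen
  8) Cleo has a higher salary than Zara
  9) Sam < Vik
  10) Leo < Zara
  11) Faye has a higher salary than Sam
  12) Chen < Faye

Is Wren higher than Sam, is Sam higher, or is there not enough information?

undetermined

Following every chain through Sam: above Sam we get Vik, Faye.
Wren is not reached, and no chain runs the other way from Wren to Sam.
So the given relations leave the order of Sam and Wren undetermined.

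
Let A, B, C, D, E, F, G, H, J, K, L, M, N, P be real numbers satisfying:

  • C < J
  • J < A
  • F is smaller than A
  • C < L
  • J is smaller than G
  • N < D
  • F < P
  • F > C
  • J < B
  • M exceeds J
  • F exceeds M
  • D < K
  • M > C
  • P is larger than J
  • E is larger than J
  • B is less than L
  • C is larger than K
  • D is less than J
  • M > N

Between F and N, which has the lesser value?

N < D and D < K give N < K.
Then K < C extends the chain to C.
With C < J: N < D < K < C < J.
Then J < M extends the chain to M.
With M < F: N < D < K < C < J < M < F.
So N < F; N is the smaller of the two.

N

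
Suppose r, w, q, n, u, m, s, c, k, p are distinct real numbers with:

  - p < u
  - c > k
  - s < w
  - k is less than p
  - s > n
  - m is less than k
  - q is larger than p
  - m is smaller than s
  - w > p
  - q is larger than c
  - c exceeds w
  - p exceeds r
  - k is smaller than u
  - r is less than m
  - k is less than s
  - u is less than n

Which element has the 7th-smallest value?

s

Chaining the given pairs: r < m < k < p < u < n < s < w < c < q.
Counting 7 from the smallest end gives s.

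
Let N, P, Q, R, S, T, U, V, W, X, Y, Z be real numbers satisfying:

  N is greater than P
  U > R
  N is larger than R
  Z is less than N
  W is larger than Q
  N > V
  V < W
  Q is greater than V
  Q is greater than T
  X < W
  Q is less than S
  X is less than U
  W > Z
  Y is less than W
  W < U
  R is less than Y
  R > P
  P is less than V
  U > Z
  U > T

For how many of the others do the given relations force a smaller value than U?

9

The elements the relations force below U are T, P, R, Z, X, Y, V, Q, W — no chain reaches any other.
That is 9.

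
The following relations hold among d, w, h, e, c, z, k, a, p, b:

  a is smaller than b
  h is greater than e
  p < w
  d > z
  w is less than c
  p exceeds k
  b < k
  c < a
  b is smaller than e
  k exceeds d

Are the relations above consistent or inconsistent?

We have b < k stated directly, yet also k < p < w < c < a < b by chaining the others — so k < b. Contradiction.

inconsistent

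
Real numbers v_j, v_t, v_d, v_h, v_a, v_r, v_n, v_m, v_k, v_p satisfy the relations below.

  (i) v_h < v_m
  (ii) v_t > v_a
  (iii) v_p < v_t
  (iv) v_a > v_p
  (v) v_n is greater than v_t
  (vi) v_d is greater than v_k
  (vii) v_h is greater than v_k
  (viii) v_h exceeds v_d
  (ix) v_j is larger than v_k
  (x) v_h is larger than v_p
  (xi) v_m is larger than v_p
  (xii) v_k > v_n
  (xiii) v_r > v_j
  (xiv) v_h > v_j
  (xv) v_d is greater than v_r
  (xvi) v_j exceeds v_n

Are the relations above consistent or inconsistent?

consistent

The single ordering v_p < v_a < v_t < v_n < v_k < v_j < v_r < v_d < v_h < v_m satisfies every listed relation, so no contradiction arises.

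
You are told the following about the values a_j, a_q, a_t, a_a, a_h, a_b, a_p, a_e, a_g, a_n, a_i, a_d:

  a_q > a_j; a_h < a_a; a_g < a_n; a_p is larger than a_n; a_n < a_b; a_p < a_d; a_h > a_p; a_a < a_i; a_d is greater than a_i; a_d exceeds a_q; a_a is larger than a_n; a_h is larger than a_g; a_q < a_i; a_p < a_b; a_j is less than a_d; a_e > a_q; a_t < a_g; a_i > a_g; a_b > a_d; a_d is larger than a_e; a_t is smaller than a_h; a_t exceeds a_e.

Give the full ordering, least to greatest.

The consecutive links are each given: a_j < a_q; a_q < a_e; a_e < a_t; a_t < a_g; a_g < a_n; a_n < a_p; a_p < a_h; a_h < a_a; a_a < a_i; a_i < a_d; a_d < a_b.

a_j < a_q < a_e < a_t < a_g < a_n < a_p < a_h < a_a < a_i < a_d < a_b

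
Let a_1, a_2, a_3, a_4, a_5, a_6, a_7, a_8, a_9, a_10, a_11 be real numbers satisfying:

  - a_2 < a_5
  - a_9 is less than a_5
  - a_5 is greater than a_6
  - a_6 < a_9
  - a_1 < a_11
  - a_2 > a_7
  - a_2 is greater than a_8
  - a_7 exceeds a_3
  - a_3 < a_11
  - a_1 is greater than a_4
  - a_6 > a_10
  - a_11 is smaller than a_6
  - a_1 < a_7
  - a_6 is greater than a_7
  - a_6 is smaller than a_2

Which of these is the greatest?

a_5

a_10 is not greatest since a_10 < a_6; a_4 is not greatest since a_4 < a_1; a_8 is not greatest since a_8 < a_2; a_1 is not greatest since a_1 < a_7; a_3 is not greatest since a_3 < a_7; a_11 is not greatest since a_11 < a_6; a_7 is not greatest since a_7 < a_6; a_6 is not greatest since a_6 < a_5; a_9 is not greatest since a_9 < a_5; a_2 is not greatest since a_2 < a_5.
Only a_5 has nothing above it, so a_5 is the greatest.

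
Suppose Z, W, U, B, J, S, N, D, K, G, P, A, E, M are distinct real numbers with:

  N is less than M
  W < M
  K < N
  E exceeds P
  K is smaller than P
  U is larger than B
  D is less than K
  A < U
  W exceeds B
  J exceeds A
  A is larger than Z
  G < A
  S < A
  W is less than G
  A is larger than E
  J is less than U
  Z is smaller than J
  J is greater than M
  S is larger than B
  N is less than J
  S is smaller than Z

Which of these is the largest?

D is not greatest since D < K; K is not greatest since K < N; B is not greatest since B < W; N is not greatest since N < J; W is not greatest since W < M; P is not greatest since P < E; S is not greatest since S < A; G is not greatest since G < A; M is not greatest since M < J; Z is not greatest since Z < A; E is not greatest since E < A; A is not greatest since A < U; J is not greatest since J < U.
Only U has nothing above it, so U is the largest.

U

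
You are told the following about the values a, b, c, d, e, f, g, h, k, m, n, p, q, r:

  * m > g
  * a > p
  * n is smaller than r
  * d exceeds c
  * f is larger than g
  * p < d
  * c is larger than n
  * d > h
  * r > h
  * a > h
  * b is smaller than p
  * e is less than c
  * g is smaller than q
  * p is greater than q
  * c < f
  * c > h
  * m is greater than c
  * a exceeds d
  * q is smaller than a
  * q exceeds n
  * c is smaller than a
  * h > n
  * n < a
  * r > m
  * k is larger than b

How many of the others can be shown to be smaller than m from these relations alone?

5

From m the given relations immediately reach g, c.
From those, n, e, h — 5 in total.
Nothing else is reachable below m; 5 in all.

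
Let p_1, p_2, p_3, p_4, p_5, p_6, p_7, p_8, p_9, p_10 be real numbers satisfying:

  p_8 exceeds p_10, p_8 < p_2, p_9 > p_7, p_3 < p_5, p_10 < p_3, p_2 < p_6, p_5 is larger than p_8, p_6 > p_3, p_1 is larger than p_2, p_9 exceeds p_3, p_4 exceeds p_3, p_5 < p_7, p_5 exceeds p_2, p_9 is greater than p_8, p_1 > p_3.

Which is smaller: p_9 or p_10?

The relevant relations are p_10 < p_8; p_8 < p_2; p_2 < p_5; p_5 < p_7; p_7 < p_9.
Together: p_10 < p_8 < p_2 < p_5 < p_7 < p_9.
So p_10 < p_9; p_10 is the smaller of the two.

p_10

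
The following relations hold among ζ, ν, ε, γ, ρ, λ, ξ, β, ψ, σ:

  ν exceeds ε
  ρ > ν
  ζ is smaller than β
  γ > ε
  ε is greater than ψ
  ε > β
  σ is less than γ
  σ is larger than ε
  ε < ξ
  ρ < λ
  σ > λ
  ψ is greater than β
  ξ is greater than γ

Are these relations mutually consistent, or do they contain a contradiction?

The single ordering ζ < β < ψ < ε < ν < ρ < λ < σ < γ < ξ satisfies every listed relation, so no contradiction arises.

consistent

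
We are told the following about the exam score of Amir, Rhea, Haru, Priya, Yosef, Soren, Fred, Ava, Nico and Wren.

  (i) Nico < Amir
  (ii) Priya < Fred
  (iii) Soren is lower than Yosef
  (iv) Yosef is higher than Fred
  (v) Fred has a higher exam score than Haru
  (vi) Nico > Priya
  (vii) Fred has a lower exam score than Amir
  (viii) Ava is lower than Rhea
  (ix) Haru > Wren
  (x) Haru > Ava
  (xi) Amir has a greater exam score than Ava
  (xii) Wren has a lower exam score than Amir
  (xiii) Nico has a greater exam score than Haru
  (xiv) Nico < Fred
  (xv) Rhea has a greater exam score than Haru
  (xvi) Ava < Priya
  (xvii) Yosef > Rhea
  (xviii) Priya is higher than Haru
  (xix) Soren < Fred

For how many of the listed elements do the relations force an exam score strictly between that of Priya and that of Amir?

2

Chaining upward from Priya reaches: Nico, Fred, Yosef.
Chaining downward from Amir reaches: Wren, Ava, Haru, Nico, Soren, Fred.
Strictly between Priya and Amir are those in both lists: Nico, Fred — 2 elements.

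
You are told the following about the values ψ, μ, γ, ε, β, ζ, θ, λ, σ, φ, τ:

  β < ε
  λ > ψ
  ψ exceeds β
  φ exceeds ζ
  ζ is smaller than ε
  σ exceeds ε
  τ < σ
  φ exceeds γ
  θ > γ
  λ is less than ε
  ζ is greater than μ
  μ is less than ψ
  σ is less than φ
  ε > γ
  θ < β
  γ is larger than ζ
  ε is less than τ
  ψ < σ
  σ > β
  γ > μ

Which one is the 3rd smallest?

Chaining the given pairs: μ < ζ < γ < θ < β < ψ < λ < ε < τ < σ < φ.
The 3rd smallest is γ.

γ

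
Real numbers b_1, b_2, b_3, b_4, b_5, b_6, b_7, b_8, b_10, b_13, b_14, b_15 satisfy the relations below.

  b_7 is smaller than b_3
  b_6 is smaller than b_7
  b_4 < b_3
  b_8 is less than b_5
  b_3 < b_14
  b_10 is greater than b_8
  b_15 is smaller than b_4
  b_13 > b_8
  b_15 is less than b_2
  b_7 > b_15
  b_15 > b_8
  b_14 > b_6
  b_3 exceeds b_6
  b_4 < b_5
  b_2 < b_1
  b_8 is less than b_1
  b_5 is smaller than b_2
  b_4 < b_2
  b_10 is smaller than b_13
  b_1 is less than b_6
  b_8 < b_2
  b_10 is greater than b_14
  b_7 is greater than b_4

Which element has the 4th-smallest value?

b_5

Piecing the relations together gives one ordering: b_8 < b_15 < b_4 < b_5 < b_2 < b_1 < b_6 < b_7 < b_3 < b_14 < b_10 < b_13.
Counting 4 from the smallest end gives b_5.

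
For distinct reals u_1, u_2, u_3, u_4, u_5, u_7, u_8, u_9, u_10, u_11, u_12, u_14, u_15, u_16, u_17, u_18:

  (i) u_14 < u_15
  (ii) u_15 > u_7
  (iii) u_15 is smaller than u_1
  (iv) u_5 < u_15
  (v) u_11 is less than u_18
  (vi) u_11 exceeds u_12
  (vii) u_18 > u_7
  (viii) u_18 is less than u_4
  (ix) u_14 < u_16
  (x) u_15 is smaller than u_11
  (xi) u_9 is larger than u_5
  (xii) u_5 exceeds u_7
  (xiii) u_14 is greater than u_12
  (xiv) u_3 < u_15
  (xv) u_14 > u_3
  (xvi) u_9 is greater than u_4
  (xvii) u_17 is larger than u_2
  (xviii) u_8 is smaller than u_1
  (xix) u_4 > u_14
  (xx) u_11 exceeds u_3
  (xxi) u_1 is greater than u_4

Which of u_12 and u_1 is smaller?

u_12

Link the given pairs in sequence: u_12 < u_14; u_14 < u_15; u_15 < u_11; u_11 < u_18; u_18 < u_4; u_4 < u_1.
Chaining these gives u_12 < u_14 < u_15 < u_11 < u_18 < u_4 < u_1.
So u_12 < u_1; u_12 is the smaller of the two.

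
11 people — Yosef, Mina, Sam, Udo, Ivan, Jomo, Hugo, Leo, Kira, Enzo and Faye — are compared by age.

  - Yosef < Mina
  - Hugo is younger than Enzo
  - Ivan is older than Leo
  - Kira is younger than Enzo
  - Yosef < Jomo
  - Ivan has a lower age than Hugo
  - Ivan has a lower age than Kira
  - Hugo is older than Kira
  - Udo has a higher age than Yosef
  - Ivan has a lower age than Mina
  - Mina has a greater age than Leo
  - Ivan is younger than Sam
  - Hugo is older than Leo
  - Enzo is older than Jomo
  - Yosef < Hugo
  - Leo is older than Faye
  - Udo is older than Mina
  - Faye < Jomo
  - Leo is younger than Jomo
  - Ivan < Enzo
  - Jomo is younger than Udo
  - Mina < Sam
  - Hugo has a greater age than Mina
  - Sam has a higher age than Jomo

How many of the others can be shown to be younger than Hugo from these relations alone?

Directly below Hugo: Yosef, Leo, Ivan, Kira, Mina.
One step further: Faye (6 so far).
No other element is forced below Hugo by the given relations, so the count is 6.

6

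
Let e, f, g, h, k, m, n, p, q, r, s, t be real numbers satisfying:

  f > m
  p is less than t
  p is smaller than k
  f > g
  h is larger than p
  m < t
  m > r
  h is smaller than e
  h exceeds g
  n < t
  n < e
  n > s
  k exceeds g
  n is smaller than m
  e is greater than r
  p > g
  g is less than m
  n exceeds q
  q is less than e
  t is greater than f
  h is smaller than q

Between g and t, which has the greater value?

t

g < p and p < h give g < h.
Then h < q extends the chain to q.
Then q < n extends the chain to n.
With n < m: g < p < h < q < n < m.
Then m < f extends the chain to f.
With f < t: g < p < h < q < n < m < f < t.
So g < t; t is the larger of the two.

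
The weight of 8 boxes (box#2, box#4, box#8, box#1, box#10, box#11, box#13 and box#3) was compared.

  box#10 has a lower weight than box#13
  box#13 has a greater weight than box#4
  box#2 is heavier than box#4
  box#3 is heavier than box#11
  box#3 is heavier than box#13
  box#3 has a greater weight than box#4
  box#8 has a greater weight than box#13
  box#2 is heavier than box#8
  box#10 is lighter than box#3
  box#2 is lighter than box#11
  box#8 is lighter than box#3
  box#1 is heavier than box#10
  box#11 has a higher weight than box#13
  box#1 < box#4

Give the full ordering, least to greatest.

Each adjacent pair is fixed by a given relation: box#10 < box#1; box#1 < box#4; box#4 < box#13; box#13 < box#8; box#8 < box#2; box#2 < box#11; box#11 < box#3. Chaining them end to end gives the full order.

box#10 < box#1 < box#4 < box#13 < box#8 < box#2 < box#11 < box#3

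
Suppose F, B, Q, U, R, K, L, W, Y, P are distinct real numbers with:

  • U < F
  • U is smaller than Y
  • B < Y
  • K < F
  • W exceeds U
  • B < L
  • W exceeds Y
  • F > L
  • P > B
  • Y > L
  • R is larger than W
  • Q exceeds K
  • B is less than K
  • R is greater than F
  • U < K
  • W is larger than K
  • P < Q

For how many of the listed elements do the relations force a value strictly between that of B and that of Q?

The relations place B below Q. An element lies strictly between them when it is forced above B and also forced below Q.
Above B: {K, P, L, Y, W, F, R}. Below Q: {U, K, P}.
Intersection: {K, P} — 2.

2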